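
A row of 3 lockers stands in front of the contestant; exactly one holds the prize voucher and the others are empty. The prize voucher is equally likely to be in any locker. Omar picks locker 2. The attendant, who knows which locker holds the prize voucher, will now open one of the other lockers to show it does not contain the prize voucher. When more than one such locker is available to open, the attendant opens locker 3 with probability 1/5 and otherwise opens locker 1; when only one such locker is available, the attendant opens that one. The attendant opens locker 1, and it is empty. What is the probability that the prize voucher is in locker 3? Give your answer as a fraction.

Apply Bayes' rule, conditioning on where the prize voucher actually is.
If it is in locker 1 (prior 1/3): the attendant opened locker 1, so this case is ruled out; weight (1/3)·0 = 0.
If it is in locker 2 (prior 1/3): locker 3 is available but not opened, probability 4/5; weight (1/3)·(4/5) = 4/15.
If it is in locker 3 (prior 1/3): only locker 1 is available, probability 1; weight (1/3)·1 = 1/3.
The weights sum to 3/5.
So P(the prize voucher in locker 3 | the attendant opened locker 1) = (1/3) / (3/5) = 5/9.

5/9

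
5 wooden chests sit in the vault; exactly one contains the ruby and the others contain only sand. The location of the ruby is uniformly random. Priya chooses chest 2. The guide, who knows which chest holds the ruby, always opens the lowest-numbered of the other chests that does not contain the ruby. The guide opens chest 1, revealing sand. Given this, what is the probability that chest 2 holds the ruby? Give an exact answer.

1/4

Condition on the true location of the ruby.
If it is in chest 1 (prior 1/5): the guide opened chest 1, so this case is ruled out; weight (1/5)·0 = 0.
If it is in any of chests 2, 3, 4, and 5 (prior 1/5 each): chest 1 is the lowest-numbered option available, probability 1; weight (1/5)·1 = 1/5 each.
The weights sum to 4/5.
So P(the ruby in chest 2 | the guide opened chest 1) = (1/5) / (4/5) = 1/4.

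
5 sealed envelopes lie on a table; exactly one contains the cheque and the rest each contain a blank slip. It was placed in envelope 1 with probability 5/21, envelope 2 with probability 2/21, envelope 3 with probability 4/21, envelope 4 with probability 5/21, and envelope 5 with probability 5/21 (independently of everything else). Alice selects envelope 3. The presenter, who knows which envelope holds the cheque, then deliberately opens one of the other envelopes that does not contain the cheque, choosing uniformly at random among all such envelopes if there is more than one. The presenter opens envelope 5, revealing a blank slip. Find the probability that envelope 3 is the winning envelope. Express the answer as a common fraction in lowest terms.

1/5

Consider each possible location of the cheque in turn.
If it is in either of envelopes 1 and 4 (prior 5/21 each): the presenter has 3 equally likely choices, so probability 1/3; weight (5/21)·(1/3) = 5/63 each.
If it is in envelope 2 (prior 2/21): the presenter has 3 equally likely choices, so probability 1/3; weight (2/21)·(1/3) = 2/63.
If it is in envelope 3 (prior 4/21): the presenter has 4 equally likely choices, so probability 1/4; weight (4/21)·(1/4) = 1/21.
If it is in envelope 5 (prior 5/21): the presenter opened envelope 5, so this case is ruled out; weight (5/21)·0 = 0.
The weights sum to 5/21.
So P(the cheque in envelope 3 | the presenter opened envelope 5) = (1/21) / (5/21) = 1/5.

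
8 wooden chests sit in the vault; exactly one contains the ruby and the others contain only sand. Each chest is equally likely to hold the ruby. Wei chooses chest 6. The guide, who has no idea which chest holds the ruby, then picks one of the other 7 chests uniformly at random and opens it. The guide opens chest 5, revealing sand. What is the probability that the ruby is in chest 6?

Because the guide chose which chest to open without knowing where the ruby is, the choice is independent of the prize location. Learning that chest 5 does not hold the ruby simply rules out that one location and leaves the remaining 7 chests still equally likely by symmetry.
So P(the ruby in chest 6) = 1/7.

1/7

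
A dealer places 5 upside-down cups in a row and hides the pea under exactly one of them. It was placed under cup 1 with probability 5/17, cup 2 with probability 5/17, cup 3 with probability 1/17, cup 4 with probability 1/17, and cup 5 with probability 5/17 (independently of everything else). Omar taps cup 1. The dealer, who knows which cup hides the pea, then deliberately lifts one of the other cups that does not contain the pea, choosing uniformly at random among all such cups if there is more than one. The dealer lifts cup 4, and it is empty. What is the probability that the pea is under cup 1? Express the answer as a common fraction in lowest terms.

Consider each possible location of the pea in turn.
If it is under cup 1 (prior 5/17): the dealer has 4 equally likely choices, so probability 1/4; weight (5/17)·(1/4) = 5/68.
If it is under either of cups 2 and 5 (prior 5/17 each): the dealer has 3 equally likely choices, so probability 1/3; weight (5/17)·(1/3) = 5/51 each.
If it is under cup 3 (prior 1/17): the dealer has 3 equally likely choices, so probability 1/3; weight (1/17)·(1/3) = 1/51.
If it is under cup 4 (prior 1/17): the dealer opened cup 4, so this case is ruled out; weight (1/17)·0 = 0.
The weights sum to 59/204.
So P(the pea under cup 1 | the dealer opened cup 4) = (5/68) / (59/204) = 15/59.

15/59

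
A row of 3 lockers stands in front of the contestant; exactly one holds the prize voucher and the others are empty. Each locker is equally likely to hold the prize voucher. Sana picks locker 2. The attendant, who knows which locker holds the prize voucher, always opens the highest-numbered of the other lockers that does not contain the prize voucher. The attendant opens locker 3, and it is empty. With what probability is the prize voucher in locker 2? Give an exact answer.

Apply Bayes' rule, conditioning on where the prize voucher actually is.
If it is in either of lockers 1 and 2 (prior 1/3 each): locker 3 is the highest-numbered option available, probability 1; weight (1/3)·1 = 1/3 each.
If it is in locker 3 (prior 1/3): the attendant opened locker 3, so this case is ruled out; weight (1/3)·0 = 0.
The weights sum to 2/3.
So P(the prize voucher in locker 2 | the attendant opened locker 3) = (1/3) / (2/3) = 1/2.

1/2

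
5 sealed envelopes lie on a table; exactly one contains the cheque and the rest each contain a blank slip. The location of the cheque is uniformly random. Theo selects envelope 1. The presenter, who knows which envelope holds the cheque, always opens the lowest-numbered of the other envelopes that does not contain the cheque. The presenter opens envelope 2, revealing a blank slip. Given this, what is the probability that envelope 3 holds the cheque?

1/4

Apply Bayes' rule, conditioning on where the cheque actually is.
If it is in any of envelopes 1, 3, 4, and 5 (prior 1/5 each): envelope 2 is the lowest-numbered option available, probability 1; weight (1/5)·1 = 1/5 each.
If it is in envelope 2 (prior 1/5): the presenter opened envelope 2, so this case is ruled out; weight (1/5)·0 = 0.
The weights sum to 4/5.
So P(the cheque in envelope 3 | the presenter opened envelope 2) = (1/5) / (4/5) = 1/4.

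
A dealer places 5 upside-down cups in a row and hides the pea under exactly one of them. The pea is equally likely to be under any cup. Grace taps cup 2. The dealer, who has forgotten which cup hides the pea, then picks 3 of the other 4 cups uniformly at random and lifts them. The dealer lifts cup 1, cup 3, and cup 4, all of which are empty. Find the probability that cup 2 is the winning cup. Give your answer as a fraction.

1/2

Because the dealer chose which cups to lift without knowing where the pea is, the choice is independent of the prize location. Learning that none of the 3 opened cups holds the pea simply rules out those 3 locations and leaves the remaining 2 cups still equally likely by symmetry.
So P(the pea under cup 2) = 1/2.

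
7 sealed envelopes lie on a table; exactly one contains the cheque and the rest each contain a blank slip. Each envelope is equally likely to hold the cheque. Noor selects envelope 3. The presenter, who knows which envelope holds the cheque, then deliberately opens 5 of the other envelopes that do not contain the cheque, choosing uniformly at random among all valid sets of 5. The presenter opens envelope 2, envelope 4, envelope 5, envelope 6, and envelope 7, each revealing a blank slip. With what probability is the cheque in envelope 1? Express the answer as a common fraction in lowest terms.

Apply Bayes' rule, conditioning on where the cheque actually is.
If it is in envelope 1 (prior 1/7): the presenter has no choice, probability 1; weight (1/7)·1 = 1/7.
If it is in any of envelopes 2, 4, 5, 6, and 7 (prior 1/7 each): that envelope was opened and seen not to hold the prize — ruled out; weight (1/7)·0 = 0 each.
If it is in envelope 3 (prior 1/7): the presenter has 6 equally likely choices, so probability 1/6; weight (1/7)·(1/6) = 1/42.
The weights sum to 1/6.
So P(the cheque in envelope 1 | the presenter opened envelope 2, envelope 4, envelope 5, envelope 6, and envelope 7) = (1/7) / (1/6) = 6/7.

6/7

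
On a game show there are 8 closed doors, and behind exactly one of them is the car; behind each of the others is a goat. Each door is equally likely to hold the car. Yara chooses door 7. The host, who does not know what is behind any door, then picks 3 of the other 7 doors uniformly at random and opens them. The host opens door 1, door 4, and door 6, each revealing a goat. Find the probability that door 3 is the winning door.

Consider each possible location of the car in turn.
If it is behind any of doors 1, 4, and 6 (prior 1/8 each): that door was opened and seen not to hold the prize — ruled out; weight (1/8)·0 = 0 each.
If it is behind any of doors 2, 3, 5, 7, and 8 (prior 1/8 each): the host picks exactly this set with probability 1/35 regardless, and none is the prize; weight (1/8)·(1/35) = 1/280 each.
The weights sum to 1/56.
So P(the car behind door 3 | the host opened door 1, door 4, and door 6) = (1/280) / (1/56) = 1/5.

1/5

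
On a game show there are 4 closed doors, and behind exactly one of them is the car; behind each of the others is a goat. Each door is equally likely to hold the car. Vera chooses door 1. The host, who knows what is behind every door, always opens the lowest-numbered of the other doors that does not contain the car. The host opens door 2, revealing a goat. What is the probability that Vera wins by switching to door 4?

1/3

Apply Bayes' rule, conditioning on where the car actually is.
If it is behind any of doors 1, 3, and 4 (prior 1/4 each): door 2 is the lowest-numbered option available, probability 1; weight (1/4)·1 = 1/4 each.
If it is behind door 2 (prior 1/4): the host opened door 2, so this case is ruled out; weight (1/4)·0 = 0.
The weights sum to 3/4.
So P(the car behind door 4 | the host opened door 2) = (1/4) / (3/4) = 1/3.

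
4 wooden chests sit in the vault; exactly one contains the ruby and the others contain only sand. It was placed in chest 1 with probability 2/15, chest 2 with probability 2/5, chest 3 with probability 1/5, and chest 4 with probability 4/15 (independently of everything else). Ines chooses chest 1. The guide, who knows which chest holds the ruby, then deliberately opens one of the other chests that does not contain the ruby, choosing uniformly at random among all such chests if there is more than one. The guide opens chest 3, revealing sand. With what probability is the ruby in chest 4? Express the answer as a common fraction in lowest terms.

6/17

Condition on the true location of the ruby.
If it is in chest 1 (prior 2/15): the guide has 3 equally likely choices, so probability 1/3; weight (2/15)·(1/3) = 2/45.
If it is in chest 2 (prior 2/5): the guide has 2 equally likely choices, so probability 1/2; weight (2/5)·(1/2) = 1/5.
If it is in chest 3 (prior 1/5): the guide opened chest 3, so this case is ruled out; weight (1/5)·0 = 0.
If it is in chest 4 (prior 4/15): the guide has 2 equally likely choices, so probability 1/2; weight (4/15)·(1/2) = 2/15.
The weights sum to 17/45.
So P(the ruby in chest 4 | the guide opened chest 3) = (2/15) / (17/45) = 6/17.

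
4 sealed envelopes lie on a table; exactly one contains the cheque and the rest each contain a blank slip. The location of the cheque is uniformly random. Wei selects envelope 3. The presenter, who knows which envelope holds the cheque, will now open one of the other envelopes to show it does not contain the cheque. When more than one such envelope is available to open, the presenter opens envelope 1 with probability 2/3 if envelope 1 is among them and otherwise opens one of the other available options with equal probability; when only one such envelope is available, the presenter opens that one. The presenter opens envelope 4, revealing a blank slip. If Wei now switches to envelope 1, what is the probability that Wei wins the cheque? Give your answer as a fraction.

1/2

Condition on the true location of the cheque.
If it is in envelope 1 (prior 1/4): envelope 1 holds the prize so is unavailable; the presenter chooses uniformly among the 2 others, probability 1/2; weight (1/4)·(1/2) = 1/8.
If it is in envelope 2 (prior 1/4): envelope 1 is available but not opened, probability 1/3; weight (1/4)·(1/3) = 1/12.
If it is in envelope 3 (prior 1/4): envelope 1 is available but not opened; envelope 4 gets probability (1 − 2/3)/2 = 1/6; weight (1/4)·(1/6) = 1/24.
If it is in envelope 4 (prior 1/4): the presenter opened envelope 4, so this case is ruled out; weight (1/4)·0 = 0.
The weights sum to 1/4.
So P(the cheque in envelope 1 | the presenter opened envelope 4) = (1/8) / (1/4) = 1/2.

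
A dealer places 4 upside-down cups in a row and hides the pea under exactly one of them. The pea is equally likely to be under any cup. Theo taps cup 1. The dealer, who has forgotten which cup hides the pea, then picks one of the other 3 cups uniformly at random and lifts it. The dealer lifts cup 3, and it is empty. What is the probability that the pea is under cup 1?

1/3

Condition on the true location of the pea.
If it is under any of cups 1, 2, and 4 (prior 1/4 each): the dealer picks cup 3 with probability 1/3 regardless, and it is not the prize; weight (1/4)·(1/3) = 1/12 each.
If it is under cup 3 (prior 1/4): the dealer opened cup 3, so this case is ruled out; weight (1/4)·0 = 0.
The weights sum to 1/4.
So P(the pea under cup 1 | the dealer opened cup 3) = (1/12) / (1/4) = 1/3.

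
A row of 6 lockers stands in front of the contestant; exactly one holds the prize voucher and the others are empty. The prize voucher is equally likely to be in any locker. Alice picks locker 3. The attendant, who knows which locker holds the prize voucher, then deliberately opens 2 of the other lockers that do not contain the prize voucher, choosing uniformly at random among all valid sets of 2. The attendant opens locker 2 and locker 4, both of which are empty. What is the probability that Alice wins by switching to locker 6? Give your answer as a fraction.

5/18

Condition on the true location of the prize voucher.
If it is in any of lockers 1, 5, and 6 (prior 1/6 each): the attendant has 6 equally likely choices, so probability 1/6; weight (1/6)·(1/6) = 1/36 each.
If it is in either of lockers 2 and 4 (prior 1/6 each): that locker was opened and seen not to hold the prize — ruled out; weight (1/6)·0 = 0 each.
If it is in locker 3 (prior 1/6): the attendant has 10 equally likely choices, so probability 1/10; weight (1/6)·(1/10) = 1/60.
The weights sum to 1/10.
So P(the prize voucher in locker 6 | the attendant opened locker 2 and locker 4) = (1/36) / (1/10) = 5/18.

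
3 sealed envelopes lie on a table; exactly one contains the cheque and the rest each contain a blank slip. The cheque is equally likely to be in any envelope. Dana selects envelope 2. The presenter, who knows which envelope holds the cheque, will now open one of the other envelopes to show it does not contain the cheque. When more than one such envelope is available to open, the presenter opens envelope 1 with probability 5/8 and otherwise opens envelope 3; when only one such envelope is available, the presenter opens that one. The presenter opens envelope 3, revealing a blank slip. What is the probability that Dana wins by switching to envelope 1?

8/11

Condition on the true location of the cheque.
If it is in envelope 1 (prior 1/3): only envelope 3 is available, probability 1; weight (1/3)·1 = 1/3.
If it is in envelope 2 (prior 1/3): envelope 1 is available but not opened, probability 3/8; weight (1/3)·(3/8) = 1/8.
If it is in envelope 3 (prior 1/3): the presenter opened envelope 3, so this case is ruled out; weight (1/3)·0 = 0.
The weights sum to 11/24.
So P(the cheque in envelope 1 | the presenter opened envelope 3) = (1/3) / (11/24) = 8/11.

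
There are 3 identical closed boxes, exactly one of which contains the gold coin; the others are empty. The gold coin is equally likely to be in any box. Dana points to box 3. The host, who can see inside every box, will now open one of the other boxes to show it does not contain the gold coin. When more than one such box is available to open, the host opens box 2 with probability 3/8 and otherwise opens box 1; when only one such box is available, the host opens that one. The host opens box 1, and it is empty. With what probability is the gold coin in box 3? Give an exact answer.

5/13

Condition on the true location of the gold coin.
If it is in box 1 (prior 1/3): the host opened box 1, so this case is ruled out; weight (1/3)·0 = 0.
If it is in box 2 (prior 1/3): only box 1 is available, probability 1; weight (1/3)·1 = 1/3.
If it is in box 3 (prior 1/3): box 2 is available but not opened, probability 5/8; weight (1/3)·(5/8) = 5/24.
The weights sum to 13/24.
So P(the gold coin in box 3 | the host opened box 1) = (5/24) / (13/24) = 5/13.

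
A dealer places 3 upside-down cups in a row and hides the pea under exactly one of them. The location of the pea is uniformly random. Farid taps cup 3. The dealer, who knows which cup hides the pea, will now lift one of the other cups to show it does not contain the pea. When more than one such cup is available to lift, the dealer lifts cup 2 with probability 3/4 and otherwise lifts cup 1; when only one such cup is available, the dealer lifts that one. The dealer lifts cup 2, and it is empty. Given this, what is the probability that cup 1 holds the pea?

Condition on the true location of the pea.
If it is under cup 1 (prior 1/3): only cup 2 is available, probability 1; weight (1/3)·1 = 1/3.
If it is under cup 2 (prior 1/3): the dealer opened cup 2, so this case is ruled out; weight (1/3)·0 = 0.
If it is under cup 3 (prior 1/3): cup 2 is available, opened with probability 3/4; weight (1/3)·(3/4) = 1/4.
The weights sum to 7/12.
So P(the pea under cup 1 | the dealer opened cup 2) = (1/3) / (7/12) = 4/7.

4/7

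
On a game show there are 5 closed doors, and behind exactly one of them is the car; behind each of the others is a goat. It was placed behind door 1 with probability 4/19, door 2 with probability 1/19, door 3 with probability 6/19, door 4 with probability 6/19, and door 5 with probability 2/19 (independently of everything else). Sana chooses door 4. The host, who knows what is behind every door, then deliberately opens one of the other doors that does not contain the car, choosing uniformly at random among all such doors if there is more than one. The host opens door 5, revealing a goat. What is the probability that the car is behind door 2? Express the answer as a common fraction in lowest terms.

Consider each possible location of the car in turn.
If it is behind door 1 (prior 4/19): the host has 3 equally likely choices, so probability 1/3; weight (4/19)·(1/3) = 4/57.
If it is behind door 2 (prior 1/19): the host has 3 equally likely choices, so probability 1/3; weight (1/19)·(1/3) = 1/57.
If it is behind door 3 (prior 6/19): the host has 3 equally likely choices, so probability 1/3; weight (6/19)·(1/3) = 2/19.
If it is behind door 4 (prior 6/19): the host has 4 equally likely choices, so probability 1/4; weight (6/19)·(1/4) = 3/38.
If it is behind door 5 (prior 2/19): the host opened door 5, so this case is ruled out; weight (2/19)·0 = 0.
The weights sum to 31/114.
So P(the car behind door 2 | the host opened door 5) = (1/57) / (31/114) = 2/31.

2/31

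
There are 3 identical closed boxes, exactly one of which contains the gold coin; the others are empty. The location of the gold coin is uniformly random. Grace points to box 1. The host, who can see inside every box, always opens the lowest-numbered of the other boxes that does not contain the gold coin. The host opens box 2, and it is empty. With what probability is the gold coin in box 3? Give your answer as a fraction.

Condition on the true location of the gold coin.
If it is in either of boxes 1 and 3 (prior 1/3 each): box 2 is the lowest-numbered option available, probability 1; weight (1/3)·1 = 1/3 each.
If it is in box 2 (prior 1/3): the host opened box 2, so this case is ruled out; weight (1/3)·0 = 0.
The weights sum to 2/3.
So P(the gold coin in box 3 | the host opened box 2) = (1/3) / (2/3) = 1/2.

1/2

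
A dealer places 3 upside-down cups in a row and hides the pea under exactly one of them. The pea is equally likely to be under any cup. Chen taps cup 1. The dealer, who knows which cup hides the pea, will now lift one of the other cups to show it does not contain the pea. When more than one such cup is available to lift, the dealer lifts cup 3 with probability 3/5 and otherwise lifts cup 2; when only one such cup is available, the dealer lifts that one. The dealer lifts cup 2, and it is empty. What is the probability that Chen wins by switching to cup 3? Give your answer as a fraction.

Apply Bayes' rule, conditioning on where the pea actually is.
If it is under cup 1 (prior 1/3): cup 3 is available but not opened, probability 2/5; weight (1/3)·(2/5) = 2/15.
If it is under cup 2 (prior 1/3): the dealer opened cup 2, so this case is ruled out; weight (1/3)·0 = 0.
If it is under cup 3 (prior 1/3): only cup 2 is available, probability 1; weight (1/3)·1 = 1/3.
The weights sum to 7/15.
So P(the pea under cup 3 | the dealer opened cup 2) = (1/3) / (7/15) = 5/7.

5/7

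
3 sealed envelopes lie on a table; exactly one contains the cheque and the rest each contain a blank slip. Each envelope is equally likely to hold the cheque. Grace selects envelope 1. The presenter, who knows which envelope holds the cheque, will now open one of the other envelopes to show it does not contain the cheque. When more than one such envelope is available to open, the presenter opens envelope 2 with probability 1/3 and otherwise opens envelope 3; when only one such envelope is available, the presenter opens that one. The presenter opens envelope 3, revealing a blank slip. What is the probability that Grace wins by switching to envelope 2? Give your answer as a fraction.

3/5

Consider each possible location of the cheque in turn.
If it is in envelope 1 (prior 1/3): envelope 2 is available but not opened, probability 2/3; weight (1/3)·(2/3) = 2/9.
If it is in envelope 2 (prior 1/3): only envelope 3 is available, probability 1; weight (1/3)·1 = 1/3.
If it is in envelope 3 (prior 1/3): the presenter opened envelope 3, so this case is ruled out; weight (1/3)·0 = 0.
The weights sum to 5/9.
So P(the cheque in envelope 2 | the presenter opened envelope 3) = (1/3) / (5/9) = 3/5.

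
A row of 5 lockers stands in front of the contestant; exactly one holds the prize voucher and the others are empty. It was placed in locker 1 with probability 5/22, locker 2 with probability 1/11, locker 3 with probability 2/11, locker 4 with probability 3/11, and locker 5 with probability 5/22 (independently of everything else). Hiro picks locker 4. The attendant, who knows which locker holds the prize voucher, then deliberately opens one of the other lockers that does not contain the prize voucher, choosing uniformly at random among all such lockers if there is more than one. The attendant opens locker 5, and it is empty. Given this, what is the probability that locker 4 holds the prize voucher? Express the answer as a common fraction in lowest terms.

Condition on the true location of the prize voucher.
If it is in locker 1 (prior 5/22): the attendant has 3 equally likely choices, so probability 1/3; weight (5/22)·(1/3) = 5/66.
If it is in locker 2 (prior 1/11): the attendant has 3 equally likely choices, so probability 1/3; weight (1/11)·(1/3) = 1/33.
If it is in locker 3 (prior 2/11): the attendant has 3 equally likely choices, so probability 1/3; weight (2/11)·(1/3) = 2/33.
If it is in locker 4 (prior 3/11): the attendant has 4 equally likely choices, so probability 1/4; weight (3/11)·(1/4) = 3/44.
If it is in locker 5 (prior 5/22): the attendant opened locker 5, so this case is ruled out; weight (5/22)·0 = 0.
The weights sum to 31/132.
So P(the prize voucher in locker 4 | the attendant opened locker 5) = (3/44) / (31/132) = 9/31.

9/31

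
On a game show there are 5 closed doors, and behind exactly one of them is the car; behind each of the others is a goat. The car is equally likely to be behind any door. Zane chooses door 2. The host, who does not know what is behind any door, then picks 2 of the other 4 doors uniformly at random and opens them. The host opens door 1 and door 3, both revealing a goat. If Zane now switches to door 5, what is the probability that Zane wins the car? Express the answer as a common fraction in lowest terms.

1/3

Apply Bayes' rule, conditioning on where the car actually is.
If it is behind either of doors 1 and 3 (prior 1/5 each): that door was opened and seen not to hold the prize — ruled out; weight (1/5)·0 = 0 each.
If it is behind any of doors 2, 4, and 5 (prior 1/5 each): the host picks exactly this set with probability 1/6 regardless, and none is the prize; weight (1/5)·(1/6) = 1/30 each.
The weights sum to 1/10.
So P(the car behind door 5 | the host opened door 1 and door 3) = (1/30) / (1/10) = 1/3.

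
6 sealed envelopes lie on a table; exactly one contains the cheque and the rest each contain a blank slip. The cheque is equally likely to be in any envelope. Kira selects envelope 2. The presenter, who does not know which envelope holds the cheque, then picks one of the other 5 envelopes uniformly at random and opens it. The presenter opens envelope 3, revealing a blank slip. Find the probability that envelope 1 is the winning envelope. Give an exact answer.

Apply Bayes' rule, conditioning on where the cheque actually is.
If it is in any of envelopes 1, 2, 4, 5, and 6 (prior 1/6 each): the presenter picks envelope 3 with probability 1/5 regardless, and it is not the prize; weight (1/6)·(1/5) = 1/30 each.
If it is in envelope 3 (prior 1/6): the presenter opened envelope 3, so this case is ruled out; weight (1/6)·0 = 0.
The weights sum to 1/6.
So P(the cheque in envelope 1 | the presenter opened envelope 3) = (1/30) / (1/6) = 1/5.

1/5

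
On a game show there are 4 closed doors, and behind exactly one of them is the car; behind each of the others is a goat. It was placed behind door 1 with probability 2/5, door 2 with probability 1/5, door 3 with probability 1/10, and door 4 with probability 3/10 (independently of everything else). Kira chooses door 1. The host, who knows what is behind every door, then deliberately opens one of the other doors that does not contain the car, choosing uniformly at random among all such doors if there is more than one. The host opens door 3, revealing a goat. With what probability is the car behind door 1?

8/23

Condition on the true location of the car.
If it is behind door 1 (prior 2/5): the host has 3 equally likely choices, so probability 1/3; weight (2/5)·(1/3) = 2/15.
If it is behind door 2 (prior 1/5): the host has 2 equally likely choices, so probability 1/2; weight (1/5)·(1/2) = 1/10.
If it is behind door 3 (prior 1/10): the host opened door 3, so this case is ruled out; weight (1/10)·0 = 0.
If it is behind door 4 (prior 3/10): the host has 2 equally likely choices, so probability 1/2; weight (3/10)·(1/2) = 3/20.
The weights sum to 23/60.
So P(the car behind door 1 | the host opened door 3) = (2/15) / (23/60) = 8/23.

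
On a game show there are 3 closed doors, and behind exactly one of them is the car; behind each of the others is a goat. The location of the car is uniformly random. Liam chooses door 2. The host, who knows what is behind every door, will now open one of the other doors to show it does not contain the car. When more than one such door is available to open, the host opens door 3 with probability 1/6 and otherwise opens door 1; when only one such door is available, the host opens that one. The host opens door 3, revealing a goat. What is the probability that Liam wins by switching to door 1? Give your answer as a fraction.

Consider each possible location of the car in turn.
If it is behind door 1 (prior 1/3): only door 3 is available, probability 1; weight (1/3)·1 = 1/3.
If it is behind door 2 (prior 1/3): door 3 is available, opened with probability 1/6; weight (1/3)·(1/6) = 1/18.
If it is behind door 3 (prior 1/3): the host opened door 3, so this case is ruled out; weight (1/3)·0 = 0.
The weights sum to 7/18.
So P(the car behind door 1 | the host opened door 3) = (1/3) / (7/18) = 6/7.

6/7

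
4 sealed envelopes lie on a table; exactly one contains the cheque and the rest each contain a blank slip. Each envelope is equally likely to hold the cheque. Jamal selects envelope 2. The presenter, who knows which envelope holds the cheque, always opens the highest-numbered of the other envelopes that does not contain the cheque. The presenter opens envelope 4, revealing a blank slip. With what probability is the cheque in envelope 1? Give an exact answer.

Condition on the true location of the cheque.
If it is in any of envelopes 1, 2, and 3 (prior 1/4 each): envelope 4 is the highest-numbered option available, probability 1; weight (1/4)·1 = 1/4 each.
If it is in envelope 4 (prior 1/4): the presenter opened envelope 4, so this case is ruled out; weight (1/4)·0 = 0.
The weights sum to 3/4.
So P(the cheque in envelope 1 | the presenter opened envelope 4) = (1/4) / (3/4) = 1/3.

1/3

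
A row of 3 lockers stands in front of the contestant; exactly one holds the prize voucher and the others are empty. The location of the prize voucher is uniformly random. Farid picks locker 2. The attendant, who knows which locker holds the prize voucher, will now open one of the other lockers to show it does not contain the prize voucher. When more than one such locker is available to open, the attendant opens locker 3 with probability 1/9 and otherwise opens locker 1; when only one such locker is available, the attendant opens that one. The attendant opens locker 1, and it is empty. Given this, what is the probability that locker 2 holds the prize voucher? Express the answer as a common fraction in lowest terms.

Apply Bayes' rule, conditioning on where the prize voucher actually is.
If it is in locker 1 (prior 1/3): the attendant opened locker 1, so this case is ruled out; weight (1/3)·0 = 0.
If it is in locker 2 (prior 1/3): locker 3 is available but not opened, probability 8/9; weight (1/3)·(8/9) = 8/27.
If it is in locker 3 (prior 1/3): only locker 1 is available, probability 1; weight (1/3)·1 = 1/3.
The weights sum to 17/27.
So P(the prize voucher in locker 2 | the attendant opened locker 1) = (8/27) / (17/27) = 8/17.

8/17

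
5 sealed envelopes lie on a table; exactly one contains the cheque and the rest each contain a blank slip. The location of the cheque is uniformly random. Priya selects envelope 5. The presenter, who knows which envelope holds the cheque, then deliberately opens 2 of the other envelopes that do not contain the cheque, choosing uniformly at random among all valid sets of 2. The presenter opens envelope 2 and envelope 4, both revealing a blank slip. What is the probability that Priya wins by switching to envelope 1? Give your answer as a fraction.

Apply Bayes' rule, conditioning on where the cheque actually is.
If it is in either of envelopes 1 and 3 (prior 1/5 each): the presenter has 3 equally likely choices, so probability 1/3; weight (1/5)·(1/3) = 1/15 each.
If it is in either of envelopes 2 and 4 (prior 1/5 each): that envelope was opened and seen not to hold the prize — ruled out; weight (1/5)·0 = 0 each.
If it is in envelope 5 (prior 1/5): the presenter has 6 equally likely choices, so probability 1/6; weight (1/5)·(1/6) = 1/30.
The weights sum to 1/6.
So P(the cheque in envelope 1 | the presenter opened envelope 2 and envelope 4) = (1/15) / (1/6) = 2/5.

2/5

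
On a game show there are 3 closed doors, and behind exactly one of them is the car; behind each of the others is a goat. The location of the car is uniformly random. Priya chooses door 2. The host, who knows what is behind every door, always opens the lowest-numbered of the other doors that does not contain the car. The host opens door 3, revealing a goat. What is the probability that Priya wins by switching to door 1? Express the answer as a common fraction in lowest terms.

Apply Bayes' rule, conditioning on where the car actually is.
If it is behind door 1 (prior 1/3): door 3 is the lowest-numbered option available, probability 1; weight (1/3)·1 = 1/3.
If it is behind door 2 (prior 1/3): the host would have opened door 1 instead, probability 0; weight (1/3)·0 = 0.
If it is behind door 3 (prior 1/3): the host opened door 3, so this case is ruled out; weight (1/3)·0 = 0.
The weights sum to 1/3.
So P(the car behind door 1 | the host opened door 3) = (1/3) / (1/3) = 1.

1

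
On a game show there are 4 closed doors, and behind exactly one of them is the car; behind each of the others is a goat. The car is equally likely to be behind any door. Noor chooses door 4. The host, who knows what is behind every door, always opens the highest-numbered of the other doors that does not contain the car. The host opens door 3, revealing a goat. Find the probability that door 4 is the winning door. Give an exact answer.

Consider each possible location of the car in turn.
If it is behind any of doors 1, 2, and 4 (prior 1/4 each): door 3 is the highest-numbered option available, probability 1; weight (1/4)·1 = 1/4 each.
If it is behind door 3 (prior 1/4): the host opened door 3, so this case is ruled out; weight (1/4)·0 = 0.
The weights sum to 3/4.
So P(the car behind door 4 | the host opened door 3) = (1/4) / (3/4) = 1/3.

1/3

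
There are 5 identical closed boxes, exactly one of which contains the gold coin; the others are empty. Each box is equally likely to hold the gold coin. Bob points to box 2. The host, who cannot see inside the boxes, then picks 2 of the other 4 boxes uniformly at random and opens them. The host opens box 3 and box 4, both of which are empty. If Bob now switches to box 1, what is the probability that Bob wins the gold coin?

Because the host chose which boxes to open without knowing where the gold coin is, the choice is independent of the prize location. Learning that none of the 2 opened boxes holds the gold coin simply rules out those 2 locations and leaves the remaining 3 boxes still equally likely by symmetry.
So P(the gold coin in box 1) = 1/3.

1/3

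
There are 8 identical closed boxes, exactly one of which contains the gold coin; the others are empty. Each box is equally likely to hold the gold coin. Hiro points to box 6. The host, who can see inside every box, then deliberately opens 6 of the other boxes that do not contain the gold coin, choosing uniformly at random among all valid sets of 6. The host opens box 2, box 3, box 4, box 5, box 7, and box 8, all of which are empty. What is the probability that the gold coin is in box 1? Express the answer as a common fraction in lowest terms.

7/8

Consider each possible location of the gold coin in turn.
If it is in box 1 (prior 1/8): the host has no choice, probability 1; weight (1/8)·1 = 1/8.
If it is in any of boxes 2, 3, 4, 5, 7, and 8 (prior 1/8 each): that box was opened and seen not to hold the prize — ruled out; weight (1/8)·0 = 0 each.
If it is in box 6 (prior 1/8): the host has 7 equally likely choices, so probability 1/7; weight (1/8)·(1/7) = 1/56.
The weights sum to 1/7.
So P(the gold coin in box 1 | the host opened box 2, box 3, box 4, box 5, box 7, and box 8) = (1/8) / (1/7) = 7/8.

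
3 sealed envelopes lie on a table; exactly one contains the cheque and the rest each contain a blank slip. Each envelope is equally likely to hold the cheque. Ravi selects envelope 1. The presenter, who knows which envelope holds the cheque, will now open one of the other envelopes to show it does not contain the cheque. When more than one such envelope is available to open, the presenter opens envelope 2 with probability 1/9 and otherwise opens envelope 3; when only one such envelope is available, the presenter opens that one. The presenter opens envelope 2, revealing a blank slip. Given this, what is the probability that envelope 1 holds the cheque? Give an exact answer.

Condition on the true location of the cheque.
If it is in envelope 1 (prior 1/3): envelope 2 is available, opened with probability 1/9; weight (1/3)·(1/9) = 1/27.
If it is in envelope 2 (prior 1/3): the presenter opened envelope 2, so this case is ruled out; weight (1/3)·0 = 0.
If it is in envelope 3 (prior 1/3): only envelope 2 is available, probability 1; weight (1/3)·1 = 1/3.
The weights sum to 10/27.
So P(the cheque in envelope 1 | the presenter opened envelope 2) = (1/27) / (10/27) = 1/10.

1/10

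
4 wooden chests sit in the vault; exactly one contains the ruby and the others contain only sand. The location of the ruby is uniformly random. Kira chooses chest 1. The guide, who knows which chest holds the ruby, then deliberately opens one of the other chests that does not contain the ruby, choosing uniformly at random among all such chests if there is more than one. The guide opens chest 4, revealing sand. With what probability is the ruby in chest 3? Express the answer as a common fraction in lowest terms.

3/8

Apply Bayes' rule, conditioning on where the ruby actually is.
If it is in chest 1 (prior 1/4): the guide has 3 equally likely choices, so probability 1/3; weight (1/4)·(1/3) = 1/12.
If it is in either of chests 2 and 3 (prior 1/4 each): the guide has 2 equally likely choices, so probability 1/2; weight (1/4)·(1/2) = 1/8 each.
If it is in chest 4 (prior 1/4): the guide opened chest 4, so this case is ruled out; weight (1/4)·0 = 0.
The weights sum to 1/3.
So P(the ruby in chest 3 | the guide opened chest 4) = (1/8) / (1/3) = 3/8.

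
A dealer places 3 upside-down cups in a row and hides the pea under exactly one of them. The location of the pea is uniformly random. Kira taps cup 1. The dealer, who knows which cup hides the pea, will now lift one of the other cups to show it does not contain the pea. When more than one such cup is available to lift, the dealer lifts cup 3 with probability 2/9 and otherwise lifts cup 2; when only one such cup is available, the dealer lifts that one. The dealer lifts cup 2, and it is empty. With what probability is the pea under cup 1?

7/16

Condition on the true location of the pea.
If it is under cup 1 (prior 1/3): cup 3 is available but not opened, probability 7/9; weight (1/3)·(7/9) = 7/27.
If it is under cup 2 (prior 1/3): the dealer opened cup 2, so this case is ruled out; weight (1/3)·0 = 0.
If it is under cup 3 (prior 1/3): only cup 2 is available, probability 1; weight (1/3)·1 = 1/3.
The weights sum to 16/27.
So P(the pea under cup 1 | the dealer opened cup 2) = (7/27) / (16/27) = 7/16.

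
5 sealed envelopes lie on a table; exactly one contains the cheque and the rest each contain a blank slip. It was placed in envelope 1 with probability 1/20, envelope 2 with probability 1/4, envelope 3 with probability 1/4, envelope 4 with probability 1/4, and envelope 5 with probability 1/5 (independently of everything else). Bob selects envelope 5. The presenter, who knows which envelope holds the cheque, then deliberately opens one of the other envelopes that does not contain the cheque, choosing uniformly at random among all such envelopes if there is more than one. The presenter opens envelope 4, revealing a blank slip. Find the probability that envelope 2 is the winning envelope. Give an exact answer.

Consider each possible location of the cheque in turn.
If it is in envelope 1 (prior 1/20): the presenter has 3 equally likely choices, so probability 1/3; weight (1/20)·(1/3) = 1/60.
If it is in either of envelopes 2 and 3 (prior 1/4 each): the presenter has 3 equally likely choices, so probability 1/3; weight (1/4)·(1/3) = 1/12 each.
If it is in envelope 4 (prior 1/4): the presenter opened envelope 4, so this case is ruled out; weight (1/4)·0 = 0.
If it is in envelope 5 (prior 1/5): the presenter has 4 equally likely choices, so probability 1/4; weight (1/5)·(1/4) = 1/20.
The weights sum to 7/30.
So P(the cheque in envelope 2 | the presenter opened envelope 4) = (1/12) / (7/30) = 5/14.

5/14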